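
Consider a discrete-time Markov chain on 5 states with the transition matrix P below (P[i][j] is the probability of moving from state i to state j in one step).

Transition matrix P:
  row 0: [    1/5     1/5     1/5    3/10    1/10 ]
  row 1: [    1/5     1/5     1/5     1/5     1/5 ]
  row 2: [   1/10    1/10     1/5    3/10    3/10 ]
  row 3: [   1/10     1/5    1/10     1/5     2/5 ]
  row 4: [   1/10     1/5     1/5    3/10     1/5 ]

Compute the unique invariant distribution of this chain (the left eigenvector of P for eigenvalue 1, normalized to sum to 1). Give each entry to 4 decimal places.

Balance equations π_j = Σ_i π_i·P[i][j]:
  π_0 = 1/5·π_0 + 1/5·π_1 + 1/10·π_2 + 1/10·π_3 + 1/10·π_4
  π_1 = 1/5·π_0 + 1/5·π_1 + 1/10·π_2 + 1/5·π_3 + 1/5·π_4
  π_2 = 1/5·π_0 + 1/5·π_1 + 1/5·π_2 + 1/10·π_3 + 1/5·π_4
  π_3 = 3/10·π_0 + 1/5·π_1 + 3/10·π_2 + 1/5·π_3 + 3/10·π_4
  normalize: π_0 + π_1 + π_2 + π_3 + π_4 = 1
Solving the linear system gives exactly π = [434/3303, 67/367, 64/367, 94/367, 844/3303].

π = [0.1314, 0.1826, 0.1744, 0.2561, 0.2555]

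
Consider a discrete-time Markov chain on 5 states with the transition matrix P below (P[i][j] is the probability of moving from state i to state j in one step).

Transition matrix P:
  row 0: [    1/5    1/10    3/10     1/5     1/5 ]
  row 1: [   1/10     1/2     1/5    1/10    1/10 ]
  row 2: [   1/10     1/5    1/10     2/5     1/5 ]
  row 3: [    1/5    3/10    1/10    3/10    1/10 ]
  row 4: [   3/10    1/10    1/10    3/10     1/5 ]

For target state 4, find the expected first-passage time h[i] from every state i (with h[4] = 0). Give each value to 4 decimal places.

h = [6.7078, 7.6376, 6.9355, 7.6091, 0.0000]

First-step conditioning: h[4] = 0; for i ≠ 4, h[i] = 1 + Σ_k P[i][k]·h[k].
  h[0] = 1 + 1/5·h[0] + 1/10·h[1] + 3/10·h[2] + 1/5·h[3]
  h[1] = 1 + 1/10·h[0] + 1/2·h[1] + 1/5·h[2] + 1/10·h[3]
  h[2] = 1 + 1/10·h[0] + 1/5·h[1] + 1/10·h[2] + 2/5·h[3]
  h[3] = 1 + 1/5·h[0] + 3/10·h[1] + 1/10·h[2] + 3/10·h[3]
Solving the 4×4 linear system over states ≠ 4 gives exactly h = [3535/527, 4025/527, 215/31, 4010/527, 0] (h[4] = 0 is the target).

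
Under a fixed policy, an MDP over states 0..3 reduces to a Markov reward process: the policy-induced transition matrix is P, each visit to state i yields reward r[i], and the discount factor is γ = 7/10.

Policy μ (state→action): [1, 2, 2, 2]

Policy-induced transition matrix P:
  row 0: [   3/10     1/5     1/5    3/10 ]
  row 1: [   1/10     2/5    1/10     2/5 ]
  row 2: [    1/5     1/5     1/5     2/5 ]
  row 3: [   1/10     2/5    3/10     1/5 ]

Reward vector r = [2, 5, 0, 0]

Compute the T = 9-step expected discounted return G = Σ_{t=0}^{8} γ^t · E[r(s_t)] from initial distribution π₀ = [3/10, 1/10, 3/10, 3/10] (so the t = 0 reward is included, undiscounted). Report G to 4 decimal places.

G = 5.2461

t=0: π = [0.3000, 0.1000, 0.3000, 0.3000], E[r] = 1.1000, γ^t·E[r] = 1.100000, running G = 1.100000
t=1: π = [0.1900, 0.2800, 0.2200, 0.3100], E[r] = 1.7800, γ^t·E[r] = 1.246000, running G = 2.346000
t=2: π = [0.1600, 0.3180, 0.2030, 0.3190], E[r] = 1.9100, γ^t·E[r] = 0.935900, running G = 3.281900
t=3: π = [0.1523, 0.3274, 0.2001, 0.3202], E[r] = 1.9416, γ^t·E[r] = 0.665969, running G = 3.947869
t=4: π = [0.1505, 0.3295, 0.1993, 0.3207], E[r] = 1.9485, γ^t·E[r] = 0.467844, running G = 4.415713
t=5: π = [0.1500, 0.3301, 0.1991, 0.3208], E[r] = 1.9503, γ^t·E[r] = 0.327786, running G = 4.743499
t=6: π = [0.1499, 0.3302, 0.1991, 0.3208], E[r] = 1.9507, γ^t·E[r] = 0.229497, running G = 4.972996
t=7: π = [0.1499, 0.3302, 0.1991, 0.3208], E[r] = 1.9508, γ^t·E[r] = 0.160656, running G = 5.133652
t=8: π = [0.1499, 0.3302, 0.1991, 0.3208], E[r] = 1.9508, γ^t·E[r] = 0.112460, running G = 5.246112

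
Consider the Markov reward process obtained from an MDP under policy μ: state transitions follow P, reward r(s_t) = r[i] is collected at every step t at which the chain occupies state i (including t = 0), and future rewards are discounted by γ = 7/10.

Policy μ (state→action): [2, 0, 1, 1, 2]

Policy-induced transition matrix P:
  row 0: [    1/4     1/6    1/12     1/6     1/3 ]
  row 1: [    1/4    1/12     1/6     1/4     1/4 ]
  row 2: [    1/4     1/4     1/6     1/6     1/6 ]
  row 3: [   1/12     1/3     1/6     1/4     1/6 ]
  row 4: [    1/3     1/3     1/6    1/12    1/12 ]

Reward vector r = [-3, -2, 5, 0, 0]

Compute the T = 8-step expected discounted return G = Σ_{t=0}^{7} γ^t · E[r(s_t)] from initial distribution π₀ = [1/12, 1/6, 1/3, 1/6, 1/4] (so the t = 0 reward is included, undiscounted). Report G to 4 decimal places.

G = 0.1755

t=0: π = [0.0833, 0.1667, 0.3333, 0.1667, 0.2500], E[r] = 1.0833, γ^t·E[r] = 1.083333, running G = 1.083333
t=1: π = [0.2431, 0.2500, 0.1597, 0.1736, 0.1736], E[r] = -0.4306, γ^t·E[r] = -0.301389, running G = 0.781944
t=2: π = [0.2355, 0.2170, 0.1464, 0.1875, 0.2135], E[r] = -0.4086, γ^t·E[r] = -0.200197, running G = 0.581748
t=3: π = [0.2365, 0.2276, 0.1470, 0.1826, 0.2062], E[r] = -0.4297, γ^t·E[r] = -0.147383, running G = 0.434365
t=4: π = [0.2368, 0.2248, 0.1470, 0.1837, 0.2079], E[r] = -0.4250, γ^t·E[r] = -0.102040, running G = 0.332325
t=5: π = [0.2367, 0.2254, 0.1469, 0.1834, 0.2075], E[r] = -0.4263, γ^t·E[r] = -0.071653, running G = 0.260671
t=6: π = [0.2367, 0.2253, 0.1469, 0.1834, 0.2076], E[r] = -0.4260, γ^t·E[r] = -0.050124, running G = 0.210548
t=7: π = [0.2367, 0.2253, 0.1469, 0.1834, 0.2076], E[r] = -0.4261, γ^t·E[r] = -0.035092, running G = 0.175455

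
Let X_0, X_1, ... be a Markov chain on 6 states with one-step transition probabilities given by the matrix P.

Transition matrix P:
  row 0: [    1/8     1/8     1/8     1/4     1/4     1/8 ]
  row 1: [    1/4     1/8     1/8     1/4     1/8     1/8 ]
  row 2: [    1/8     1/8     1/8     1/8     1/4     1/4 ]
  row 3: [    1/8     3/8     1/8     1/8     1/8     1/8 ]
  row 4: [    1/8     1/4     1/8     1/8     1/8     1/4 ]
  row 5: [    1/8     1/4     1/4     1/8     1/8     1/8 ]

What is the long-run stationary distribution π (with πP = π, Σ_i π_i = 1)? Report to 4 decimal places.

Balance equations π_j = Σ_i π_i·P[i][j]:
  π_0 = 1/8·π_0 + 1/4·π_1 + 1/8·π_2 + 1/8·π_3 + 1/8·π_4 + 1/8·π_5
  π_1 = 1/8·π_0 + 1/8·π_1 + 1/8·π_2 + 3/8·π_3 + 1/4·π_4 + 1/4·π_5
  π_2 = 1/8·π_0 + 1/8·π_1 + 1/8·π_2 + 1/8·π_3 + 1/8·π_4 + 1/4·π_5
  π_3 = 1/4·π_0 + 1/4·π_1 + 1/8·π_2 + 1/8·π_3 + 1/8·π_4 + 1/8·π_5
  π_4 = 1/4·π_0 + 1/8·π_1 + 1/4·π_2 + 1/8·π_3 + 1/8·π_4 + 1/8·π_5
  normalize: π_0 + π_1 + π_2 + π_3 + π_4 + π_5 = 1
Solving the linear system gives exactly π = [2080/13773, 2867/13773, 2003/13773, 780/4591, 744/4591, 2251/13773].

π = [0.1510, 0.2082, 0.1454, 0.1699, 0.1621, 0.1634]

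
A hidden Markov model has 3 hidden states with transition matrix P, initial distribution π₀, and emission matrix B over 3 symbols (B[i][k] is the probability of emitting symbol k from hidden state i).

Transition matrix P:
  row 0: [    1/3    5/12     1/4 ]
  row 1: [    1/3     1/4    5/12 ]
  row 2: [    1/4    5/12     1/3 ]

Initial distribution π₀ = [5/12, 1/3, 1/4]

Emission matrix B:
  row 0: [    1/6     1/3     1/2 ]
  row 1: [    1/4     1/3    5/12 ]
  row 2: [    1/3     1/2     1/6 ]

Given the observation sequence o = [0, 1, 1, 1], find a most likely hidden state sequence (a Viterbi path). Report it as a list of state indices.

path = [1, 2, 1, 2]

t=0: δ = [6.944e-02, 8.333e-02, 8.333e-02]  (obs o_0=0)
t=1: δ = [9.259e-03, 1.157e-02, 1.736e-02]  ψ = [1, 2, 1]  (obs o_1=1)
t=2: δ = [1.447e-03, 2.411e-03, 2.894e-03]  ψ = [2, 2, 2]  (obs o_2=1)
t=3: δ = [2.679e-04, 4.019e-04, 5.023e-04]  ψ = [1, 2, 1]  (obs o_3=1)
backtrack: best end state = 2; path = [1, 2, 1, 2]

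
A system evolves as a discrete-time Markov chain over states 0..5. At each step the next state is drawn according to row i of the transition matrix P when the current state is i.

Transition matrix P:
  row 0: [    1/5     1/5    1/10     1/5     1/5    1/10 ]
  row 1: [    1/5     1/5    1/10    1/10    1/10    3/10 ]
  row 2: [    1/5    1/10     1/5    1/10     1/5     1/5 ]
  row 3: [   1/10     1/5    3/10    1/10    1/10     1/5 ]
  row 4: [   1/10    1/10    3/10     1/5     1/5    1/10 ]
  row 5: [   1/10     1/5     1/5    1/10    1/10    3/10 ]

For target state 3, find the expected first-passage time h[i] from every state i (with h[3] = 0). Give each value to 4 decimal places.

First-step conditioning: h[3] = 0; for i ≠ 3, h[i] = 1 + Σ_k P[i][k]·h[k].
  h[0] = 1 + 1/5·h[0] + 1/5·h[1] + 1/10·h[2] + 1/5·h[4] + 1/10·h[5]
  h[1] = 1 + 1/5·h[0] + 1/5·h[1] + 1/10·h[2] + 1/10·h[4] + 3/10·h[5]
  h[2] = 1 + 1/5·h[0] + 1/10·h[1] + 1/5·h[2] + 1/5·h[4] + 1/5·h[5]
  h[4] = 1 + 1/10·h[0] + 1/10·h[1] + 3/10·h[2] + 1/5·h[4] + 1/10·h[5]
  h[5] = 1 + 1/10·h[0] + 1/5·h[1] + 1/5·h[2] + 1/10·h[4] + 3/10·h[5]
Solving the 5×5 linear system over states ≠ 3 gives exactly h = [14062/2077, 15842/2077, 15642/2077, 0, 14200/2077, 16000/2077] (h[3] = 0 is the target).

h = [6.7703, 7.6273, 7.5311, 0.0000, 6.8368, 7.7034]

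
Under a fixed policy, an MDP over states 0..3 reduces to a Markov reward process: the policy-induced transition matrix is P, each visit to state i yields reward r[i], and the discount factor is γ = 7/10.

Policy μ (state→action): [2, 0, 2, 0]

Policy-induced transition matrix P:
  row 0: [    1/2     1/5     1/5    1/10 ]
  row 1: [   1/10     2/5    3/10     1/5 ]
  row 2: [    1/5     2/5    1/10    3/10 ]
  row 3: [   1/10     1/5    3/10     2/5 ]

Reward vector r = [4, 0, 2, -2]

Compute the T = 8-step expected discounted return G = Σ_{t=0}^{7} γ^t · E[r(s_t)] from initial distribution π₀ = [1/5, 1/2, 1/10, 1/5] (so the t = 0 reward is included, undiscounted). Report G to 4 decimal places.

G = 2.2865

t=0: π = [0.2000, 0.5000, 0.1000, 0.2000], E[r] = 0.6000, γ^t·E[r] = 0.600000, running G = 0.600000
t=1: π = [0.1900, 0.3200, 0.2600, 0.2300], E[r] = 0.8200, γ^t·E[r] = 0.574000, running G = 1.174000
t=2: π = [0.2020, 0.3160, 0.2290, 0.2530], E[r] = 0.7600, γ^t·E[r] = 0.372400, running G = 1.546400
t=3: π = [0.2037, 0.3090, 0.2340, 0.2533], E[r] = 0.7762, γ^t·E[r] = 0.266237, running G = 1.812637
t=4: π = [0.2049, 0.3086, 0.2328, 0.2537], E[r] = 0.7778, γ^t·E[r] = 0.186750, running G = 1.999386
t=5: π = [0.2052, 0.3083, 0.2329, 0.2535], E[r] = 0.7798, γ^t·E[r] = 0.131055, running G = 2.130442
t=6: π = [0.2054, 0.3082, 0.2329, 0.2535], E[r] = 0.7804, γ^t·E[r] = 0.091810, running G = 2.222252
t=7: π = [0.2054, 0.3082, 0.2329, 0.2534], E[r] = 0.7807, γ^t·E[r] = 0.064290, running G = 2.286542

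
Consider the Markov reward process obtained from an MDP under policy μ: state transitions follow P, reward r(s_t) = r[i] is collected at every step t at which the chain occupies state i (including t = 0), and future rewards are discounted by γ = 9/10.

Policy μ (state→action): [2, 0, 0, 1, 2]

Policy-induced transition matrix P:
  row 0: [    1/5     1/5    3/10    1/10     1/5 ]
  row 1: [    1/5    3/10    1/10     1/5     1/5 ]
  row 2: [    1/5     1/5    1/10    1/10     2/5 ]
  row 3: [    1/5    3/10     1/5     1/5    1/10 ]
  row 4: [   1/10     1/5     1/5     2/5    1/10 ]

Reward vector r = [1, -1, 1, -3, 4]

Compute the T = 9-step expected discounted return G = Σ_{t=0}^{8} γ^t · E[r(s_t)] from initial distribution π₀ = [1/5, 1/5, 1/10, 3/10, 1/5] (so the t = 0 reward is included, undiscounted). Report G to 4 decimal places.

G = 1.3753

t=0: π = [0.2000, 0.2000, 0.1000, 0.3000, 0.2000], E[r] = 0.0000, γ^t·E[r] = 0.000000, running G = 0.000000
t=1: π = [0.1800, 0.2500, 0.1900, 0.2100, 0.1700], E[r] = 0.1700, γ^t·E[r] = 0.153000, running G = 0.153000
t=2: π = [0.1830, 0.2460, 0.1740, 0.1970, 0.2000], E[r] = 0.3200, γ^t·E[r] = 0.259200, running G = 0.412200
t=3: π = [0.1800, 0.2443, 0.1763, 0.2043, 0.1951], E[r] = 0.2795, γ^t·E[r] = 0.203756, running G = 0.615956
t=4: π = [0.1805, 0.2449, 0.1759, 0.2034, 0.1953], E[r] = 0.2827, γ^t·E[r] = 0.185466, running G = 0.801422
t=5: π = [0.1805, 0.2448, 0.1760, 0.2034, 0.1953], E[r] = 0.2826, γ^t·E[r] = 0.166883, running G = 0.968304
t=6: π = [0.1805, 0.2448, 0.1760, 0.2034, 0.1953], E[r] = 0.2826, γ^t·E[r] = 0.150202, running G = 1.118507
t=7: π = [0.1805, 0.2448, 0.1760, 0.2034, 0.1953], E[r] = 0.2826, γ^t·E[r] = 0.135180, running G = 1.253687
t=8: π = [0.1805, 0.2448, 0.1760, 0.2034, 0.1953], E[r] = 0.2826, γ^t·E[r] = 0.121662, running G = 1.375349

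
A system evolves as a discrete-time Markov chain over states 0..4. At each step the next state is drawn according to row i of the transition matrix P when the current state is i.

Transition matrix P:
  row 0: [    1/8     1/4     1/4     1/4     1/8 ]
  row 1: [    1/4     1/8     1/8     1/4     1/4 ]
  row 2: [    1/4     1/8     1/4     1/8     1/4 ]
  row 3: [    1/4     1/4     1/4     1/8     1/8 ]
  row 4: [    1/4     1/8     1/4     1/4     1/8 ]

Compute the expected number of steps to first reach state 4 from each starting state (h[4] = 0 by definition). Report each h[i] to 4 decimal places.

h = [5.6238, 5.0693, 4.9901, 5.6238, 0.0000]

First-step conditioning: h[4] = 0; for i ≠ 4, h[i] = 1 + Σ_k P[i][k]·h[k].
  h[0] = 1 + 1/8·h[0] + 1/4·h[1] + 1/4·h[2] + 1/4·h[3]
  h[1] = 1 + 1/4·h[0] + 1/8·h[1] + 1/8·h[2] + 1/4·h[3]
  h[2] = 1 + 1/4·h[0] + 1/8·h[1] + 1/4·h[2] + 1/8·h[3]
  h[3] = 1 + 1/4·h[0] + 1/4·h[1] + 1/4·h[2] + 1/8·h[3]
Solving the 4×4 linear system over states ≠ 4 gives exactly h = [568/101, 512/101, 504/101, 568/101, 0] (h[4] = 0 is the target).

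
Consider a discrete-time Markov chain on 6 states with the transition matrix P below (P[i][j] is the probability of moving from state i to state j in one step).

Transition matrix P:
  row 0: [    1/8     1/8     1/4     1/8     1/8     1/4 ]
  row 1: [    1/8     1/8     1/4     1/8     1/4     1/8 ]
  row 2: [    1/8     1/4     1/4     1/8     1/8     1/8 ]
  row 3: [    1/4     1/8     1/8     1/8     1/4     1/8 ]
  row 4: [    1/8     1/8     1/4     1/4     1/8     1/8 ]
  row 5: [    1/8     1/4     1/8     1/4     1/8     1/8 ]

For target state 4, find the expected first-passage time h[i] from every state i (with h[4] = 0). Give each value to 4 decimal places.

First-step conditioning: h[4] = 0; for i ≠ 4, h[i] = 1 + Σ_k P[i][k]·h[k].
  h[0] = 1 + 1/8·h[0] + 1/8·h[1] + 1/4·h[2] + 1/8·h[3] + 1/4·h[5]
  h[1] = 1 + 1/8·h[0] + 1/8·h[1] + 1/4·h[2] + 1/8·h[3] + 1/8·h[5]
  h[2] = 1 + 1/8·h[0] + 1/4·h[1] + 1/4·h[2] + 1/8·h[3] + 1/8·h[5]
  h[3] = 1 + 1/4·h[0] + 1/8·h[1] + 1/8·h[2] + 1/8·h[3] + 1/8·h[5]
  h[5] = 1 + 1/8·h[0] + 1/4·h[1] + 1/8·h[2] + 1/4·h[3] + 1/8·h[5]
Solving the 5×5 linear system over states ≠ 4 gives exactly h = [1330/219, 16/3, 6, 390/73, 0, 432/73] (h[4] = 0 is the target).

h = [6.0731, 5.3333, 6.0000, 5.3425, 0.0000, 5.9178]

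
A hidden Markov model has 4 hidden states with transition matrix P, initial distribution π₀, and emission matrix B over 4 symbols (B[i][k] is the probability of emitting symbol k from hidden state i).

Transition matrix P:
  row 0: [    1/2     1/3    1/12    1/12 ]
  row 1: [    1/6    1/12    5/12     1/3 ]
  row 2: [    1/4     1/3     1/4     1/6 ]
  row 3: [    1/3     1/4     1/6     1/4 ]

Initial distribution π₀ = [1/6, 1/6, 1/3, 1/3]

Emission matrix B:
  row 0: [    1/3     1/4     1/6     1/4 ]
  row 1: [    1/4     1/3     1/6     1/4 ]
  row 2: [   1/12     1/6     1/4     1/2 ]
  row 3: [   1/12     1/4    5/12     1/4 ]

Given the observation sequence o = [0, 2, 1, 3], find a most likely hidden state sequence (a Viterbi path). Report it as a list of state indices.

t=0: δ = [5.556e-02, 4.167e-02, 2.778e-02, 2.778e-02]  (obs o_0=0)
t=1: δ = [4.630e-03, 3.086e-03, 4.340e-03, 5.787e-03]  ψ = [0, 0, 1, 1]  (obs o_1=2)
t=2: δ = [5.787e-04, 5.144e-04, 2.143e-04, 3.617e-04]  ψ = [0, 0, 1, 3]  (obs o_2=1)
t=3: δ = [7.234e-05, 4.823e-05, 1.072e-04, 4.287e-05]  ψ = [0, 0, 1, 1]  (obs o_3=3)
backtrack: best end state = 2; path = [0, 0, 1, 2]

path = [0, 0, 1, 2]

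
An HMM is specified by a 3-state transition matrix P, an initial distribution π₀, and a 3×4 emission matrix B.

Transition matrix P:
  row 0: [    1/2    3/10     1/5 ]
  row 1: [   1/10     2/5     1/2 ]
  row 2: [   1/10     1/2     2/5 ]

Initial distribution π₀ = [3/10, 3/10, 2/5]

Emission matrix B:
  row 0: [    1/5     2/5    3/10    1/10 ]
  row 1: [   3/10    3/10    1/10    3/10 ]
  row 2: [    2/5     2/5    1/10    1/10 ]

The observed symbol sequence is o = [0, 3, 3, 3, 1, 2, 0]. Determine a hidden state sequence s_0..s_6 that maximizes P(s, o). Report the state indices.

path = [2, 1, 1, 1, 2, 1, 2]

t=0: δ = [6.000e-02, 9.000e-02, 1.600e-01]  (obs o_0=0)
t=1: δ = [3.000e-03, 2.400e-02, 6.400e-03]  ψ = [0, 2, 2]  (obs o_1=3)
t=2: δ = [2.400e-04, 2.880e-03, 1.200e-03]  ψ = [1, 1, 1]  (obs o_2=3)
t=3: δ = [2.880e-05, 3.456e-04, 1.440e-04]  ψ = [1, 1, 1]  (obs o_3=3)
t=4: δ = [1.382e-05, 4.147e-05, 6.912e-05]  ψ = [1, 1, 1]  (obs o_4=1)
t=5: δ = [2.074e-06, 3.456e-06, 2.765e-06]  ψ = [0, 2, 2]  (obs o_5=2)
t=6: δ = [2.074e-07, 4.147e-07, 6.912e-07]  ψ = [0, 1, 1]  (obs o_6=0)
backtrack: best end state = 2; path = [2, 1, 1, 1, 2, 1, 2]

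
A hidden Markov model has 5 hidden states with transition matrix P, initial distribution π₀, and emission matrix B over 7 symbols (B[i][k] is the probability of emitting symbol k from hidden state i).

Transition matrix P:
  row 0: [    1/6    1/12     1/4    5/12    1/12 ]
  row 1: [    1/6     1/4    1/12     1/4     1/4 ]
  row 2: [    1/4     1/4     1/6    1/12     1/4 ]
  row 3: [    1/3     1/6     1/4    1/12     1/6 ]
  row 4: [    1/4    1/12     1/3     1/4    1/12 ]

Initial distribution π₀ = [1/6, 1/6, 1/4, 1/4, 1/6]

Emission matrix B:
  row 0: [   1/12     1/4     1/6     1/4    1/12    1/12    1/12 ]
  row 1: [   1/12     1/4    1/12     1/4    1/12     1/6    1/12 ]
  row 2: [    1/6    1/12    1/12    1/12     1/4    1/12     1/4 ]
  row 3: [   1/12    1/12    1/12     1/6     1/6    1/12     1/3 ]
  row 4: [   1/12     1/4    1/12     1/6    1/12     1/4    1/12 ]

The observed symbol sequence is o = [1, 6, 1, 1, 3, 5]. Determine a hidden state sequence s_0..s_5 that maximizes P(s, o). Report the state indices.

t=0: δ = [4.167e-02, 4.167e-02, 2.083e-02, 2.083e-02, 4.167e-02]  (obs o_0=1)
t=1: δ = [8.681e-04, 8.681e-04, 3.472e-03, 5.787e-03, 8.681e-04]  ψ = [4, 1, 4, 0, 1]  (obs o_1=6)
t=2: δ = [4.823e-04, 2.411e-04, 1.206e-04, 4.019e-05, 2.411e-04]  ψ = [3, 3, 3, 3, 3]  (obs o_2=1)
t=3: δ = [2.009e-05, 1.507e-05, 1.005e-05, 1.674e-05, 1.507e-05]  ψ = [0, 1, 0, 0, 1]  (obs o_3=1)
t=4: δ = [1.395e-06, 9.419e-07, 4.186e-07, 1.395e-06, 6.279e-07]  ψ = [3, 1, 0, 0, 1]  (obs o_4=3)
t=5: δ = [3.876e-08, 3.925e-08, 2.907e-08, 4.845e-08, 5.887e-08]  ψ = [3, 1, 0, 0, 1]  (obs o_5=5)
backtrack: best end state = 4; path = [0, 3, 1, 1, 1, 4]

path = [0, 3, 1, 1, 1, 4]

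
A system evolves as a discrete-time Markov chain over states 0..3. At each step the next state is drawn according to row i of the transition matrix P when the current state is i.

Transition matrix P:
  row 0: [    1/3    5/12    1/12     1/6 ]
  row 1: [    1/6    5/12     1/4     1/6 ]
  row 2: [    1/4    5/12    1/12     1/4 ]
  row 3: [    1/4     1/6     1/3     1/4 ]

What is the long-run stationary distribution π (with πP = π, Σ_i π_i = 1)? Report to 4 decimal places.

π = [0.2394, 0.3668, 0.1943, 0.1995]

Balance equations π_j = Σ_i π_i·P[i][j]:
  π_0 = 1/3·π_0 + 1/6·π_1 + 1/4·π_2 + 1/4·π_3
  π_1 = 5/12·π_0 + 5/12·π_1 + 5/12·π_2 + 1/6·π_3
  π_2 = 1/12·π_0 + 1/4·π_1 + 1/12·π_2 + 1/3·π_3
  normalize: π_0 + π_1 + π_2 + π_3 = 1
Solving the linear system gives exactly π = [62/259, 95/259, 151/777, 155/777].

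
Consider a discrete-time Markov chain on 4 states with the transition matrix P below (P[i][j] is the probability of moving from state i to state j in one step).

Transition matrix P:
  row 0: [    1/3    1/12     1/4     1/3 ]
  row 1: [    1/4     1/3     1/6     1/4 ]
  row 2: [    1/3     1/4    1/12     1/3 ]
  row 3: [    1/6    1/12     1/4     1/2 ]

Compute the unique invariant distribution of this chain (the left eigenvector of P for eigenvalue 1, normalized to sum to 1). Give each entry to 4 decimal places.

π = [0.2563, 0.1563, 0.2031, 0.3844]

Balance equations π_j = Σ_i π_i·P[i][j]:
  π_0 = 1/3·π_0 + 1/4·π_1 + 1/3·π_2 + 1/6·π_3
  π_1 = 1/12·π_0 + 1/3·π_1 + 1/4·π_2 + 1/12·π_3
  π_2 = 1/4·π_0 + 1/6·π_1 + 1/12·π_2 + 1/4·π_3
  normalize: π_0 + π_1 + π_2 + π_3 = 1
Solving the linear system gives exactly π = [41/160, 5/32, 13/64, 123/320].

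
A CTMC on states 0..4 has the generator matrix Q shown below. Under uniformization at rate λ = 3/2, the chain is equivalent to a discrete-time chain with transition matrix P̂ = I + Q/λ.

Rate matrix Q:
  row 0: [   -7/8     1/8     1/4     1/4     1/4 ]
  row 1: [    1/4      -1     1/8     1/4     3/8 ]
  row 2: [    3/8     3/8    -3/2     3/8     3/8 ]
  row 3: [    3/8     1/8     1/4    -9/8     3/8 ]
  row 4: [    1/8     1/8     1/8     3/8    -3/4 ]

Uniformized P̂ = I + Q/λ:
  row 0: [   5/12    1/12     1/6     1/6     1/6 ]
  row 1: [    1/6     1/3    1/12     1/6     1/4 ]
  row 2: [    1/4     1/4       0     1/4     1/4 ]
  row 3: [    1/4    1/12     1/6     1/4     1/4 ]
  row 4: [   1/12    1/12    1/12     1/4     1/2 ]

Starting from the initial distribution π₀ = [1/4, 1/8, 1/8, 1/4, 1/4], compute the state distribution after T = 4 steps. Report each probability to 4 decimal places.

π = [0.2253, 0.1359, 0.1112, 0.2198, 0.3078]

t=0: π = [0.2500, 0.1250, 0.1250, 0.2500, 0.2500]
t=1: π = [0.2396, 0.1354, 0.1146, 0.2188, 0.2917]
t=2: π = [0.2300, 0.1363, 0.1120, 0.2188, 0.3030]
t=3: π = [0.2265, 0.1361, 0.1114, 0.2195, 0.3066]
t=4: π = [0.2253, 0.1359, 0.1112, 0.2198, 0.3078]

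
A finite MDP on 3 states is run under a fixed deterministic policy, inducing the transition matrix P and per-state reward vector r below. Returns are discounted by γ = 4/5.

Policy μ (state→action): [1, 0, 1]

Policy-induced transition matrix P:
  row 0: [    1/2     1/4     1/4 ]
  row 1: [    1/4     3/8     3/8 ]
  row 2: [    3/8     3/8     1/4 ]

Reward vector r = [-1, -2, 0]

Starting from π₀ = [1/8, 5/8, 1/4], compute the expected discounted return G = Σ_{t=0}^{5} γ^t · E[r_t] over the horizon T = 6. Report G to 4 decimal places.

t=0: π = [0.1250, 0.6250, 0.2500], E[r] = -1.3750, γ^t·E[r] = -1.375000, running G = -1.375000
t=1: π = [0.3125, 0.3594, 0.3281], E[r] = -1.0313, γ^t·E[r] = -0.825000, running G = -2.200000
t=2: π = [0.3691, 0.3359, 0.2949], E[r] = -1.0410, γ^t·E[r] = -0.666250, running G = -2.866250
t=3: π = [0.3792, 0.3289, 0.2920], E[r] = -1.0369, γ^t·E[r] = -0.530875, running G = -3.397125
t=4: π = [0.3813, 0.3276, 0.2911], E[r] = -1.0365, γ^t·E[r] = -0.424550, running G = -3.821675
t=5: π = [0.3817, 0.3273, 0.2910], E[r] = -1.0364, γ^t·E[r] = -0.339604, running G = -4.161279

G = -4.1613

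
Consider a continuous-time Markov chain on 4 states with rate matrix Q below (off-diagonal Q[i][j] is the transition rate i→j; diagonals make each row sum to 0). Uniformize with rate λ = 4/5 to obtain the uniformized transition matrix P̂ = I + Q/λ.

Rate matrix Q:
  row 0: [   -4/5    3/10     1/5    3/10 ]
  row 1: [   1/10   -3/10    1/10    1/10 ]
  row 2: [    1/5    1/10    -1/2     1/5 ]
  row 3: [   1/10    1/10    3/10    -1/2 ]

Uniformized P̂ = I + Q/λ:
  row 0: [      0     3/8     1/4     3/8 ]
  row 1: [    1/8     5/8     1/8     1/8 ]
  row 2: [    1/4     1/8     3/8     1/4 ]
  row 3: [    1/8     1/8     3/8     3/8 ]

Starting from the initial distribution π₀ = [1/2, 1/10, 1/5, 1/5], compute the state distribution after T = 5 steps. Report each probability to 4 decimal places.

π = [0.1421, 0.3186, 0.2782, 0.2611]

t=0: π = [0.5000, 0.1000, 0.2000, 0.2000]
t=1: π = [0.0875, 0.3000, 0.2875, 0.3250]
t=2: π = [0.1500, 0.2969, 0.2891, 0.2641]
t=3: π = [0.1424, 0.3109, 0.2820, 0.2646]
t=4: π = [0.1425, 0.3161, 0.2795, 0.2620]
t=5: π = [0.1421, 0.3186, 0.2782, 0.2611]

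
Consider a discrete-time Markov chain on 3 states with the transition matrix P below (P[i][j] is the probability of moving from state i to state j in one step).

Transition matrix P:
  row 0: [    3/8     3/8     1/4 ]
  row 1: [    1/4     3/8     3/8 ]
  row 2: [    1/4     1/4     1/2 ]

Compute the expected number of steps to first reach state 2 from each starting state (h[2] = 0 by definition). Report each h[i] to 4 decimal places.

First-step conditioning: h[2] = 0; for i ≠ 2, h[i] = 1 + Σ_k P[i][k]·h[k].
  h[0] = 1 + 3/8·h[0] + 3/8·h[1]
  h[1] = 1 + 1/4·h[0] + 3/8·h[1]
Solving the 2×2 linear system over states ≠ 2 gives exactly h = [64/19, 56/19, 0] (h[2] = 0 is the target).

h = [3.3684, 2.9474, 0.0000]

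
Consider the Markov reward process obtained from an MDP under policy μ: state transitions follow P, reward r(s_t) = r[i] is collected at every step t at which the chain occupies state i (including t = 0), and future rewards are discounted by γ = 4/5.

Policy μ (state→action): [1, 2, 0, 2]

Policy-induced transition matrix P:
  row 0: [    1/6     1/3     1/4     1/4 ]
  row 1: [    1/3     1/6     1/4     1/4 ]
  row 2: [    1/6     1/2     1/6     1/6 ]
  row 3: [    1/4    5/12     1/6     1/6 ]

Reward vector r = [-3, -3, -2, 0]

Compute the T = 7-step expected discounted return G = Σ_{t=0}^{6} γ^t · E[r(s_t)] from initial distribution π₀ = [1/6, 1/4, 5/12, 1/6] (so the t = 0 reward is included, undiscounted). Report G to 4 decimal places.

t=0: π = [0.1667, 0.2500, 0.4167, 0.1667], E[r] = -2.0833, γ^t·E[r] = -2.083333, running G = -2.083333
t=1: π = [0.2222, 0.3750, 0.2014, 0.2014], E[r] = -2.1944, γ^t·E[r] = -1.755556, running G = -3.838889
t=2: π = [0.2459, 0.3212, 0.2164, 0.2164], E[r] = -2.1343, γ^t·E[r] = -1.365926, running G = -5.204815
t=3: π = [0.2382, 0.3339, 0.2139, 0.2139], E[r] = -2.1443, γ^t·E[r] = -1.097877, running G = -6.302691
t=4: π = [0.2401, 0.3312, 0.2143, 0.2143], E[r] = -2.1426, γ^t·E[r] = -0.877616, running G = -7.180308
t=5: π = [0.2397, 0.3317, 0.2143, 0.2143], E[r] = -2.1429, γ^t·E[r] = -0.702184, running G = -7.882492
t=6: π = [0.2398, 0.3316, 0.2143, 0.2143], E[r] = -2.1429, γ^t·E[r] = -0.561735, running G = -8.444228

G = -8.4442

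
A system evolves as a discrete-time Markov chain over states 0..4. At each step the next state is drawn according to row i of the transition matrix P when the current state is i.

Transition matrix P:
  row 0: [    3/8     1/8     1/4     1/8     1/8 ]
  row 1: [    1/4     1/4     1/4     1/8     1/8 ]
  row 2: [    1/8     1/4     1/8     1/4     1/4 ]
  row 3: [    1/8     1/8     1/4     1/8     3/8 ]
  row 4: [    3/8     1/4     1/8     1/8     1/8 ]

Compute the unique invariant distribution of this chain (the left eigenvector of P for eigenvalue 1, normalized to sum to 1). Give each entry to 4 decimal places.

π = [0.2623, 0.1984, 0.2014, 0.1502, 0.1877]

Balance equations π_j = Σ_i π_i·P[i][j]:
  π_0 = 3/8·π_0 + 1/4·π_1 + 1/8·π_2 + 1/8·π_3 + 3/8·π_4
  π_1 = 1/8·π_0 + 1/4·π_1 + 1/4·π_2 + 1/8·π_3 + 1/4·π_4
  π_2 = 1/4·π_0 + 1/4·π_1 + 1/8·π_2 + 1/4·π_3 + 1/8·π_4
  π_3 = 1/8·π_0 + 1/8·π_1 + 1/4·π_2 + 1/8·π_3 + 1/8·π_4
  normalize: π_0 + π_1 + π_2 + π_3 + π_4 = 1
Solving the linear system gives exactly π = [538/2051, 407/2051, 59/293, 44/293, 55/293].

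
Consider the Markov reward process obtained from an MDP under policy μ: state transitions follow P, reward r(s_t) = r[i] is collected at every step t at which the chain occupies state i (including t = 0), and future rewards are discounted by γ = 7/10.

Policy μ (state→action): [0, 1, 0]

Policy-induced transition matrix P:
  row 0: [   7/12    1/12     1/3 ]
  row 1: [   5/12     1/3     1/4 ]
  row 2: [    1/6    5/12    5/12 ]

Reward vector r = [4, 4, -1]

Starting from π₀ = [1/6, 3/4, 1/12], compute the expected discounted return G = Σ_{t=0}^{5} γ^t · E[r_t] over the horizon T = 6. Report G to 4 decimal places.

G = 8.2859

t=0: π = [0.1667, 0.7500, 0.0833], E[r] = 3.5833, γ^t·E[r] = 3.583333, running G = 3.583333
t=1: π = [0.4236, 0.2986, 0.2778], E[r] = 2.6111, γ^t·E[r] = 1.827778, running G = 5.411111
t=2: π = [0.4178, 0.2506, 0.3316], E[r] = 2.3420, γ^t·E[r] = 1.147587, running G = 6.558698
t=3: π = [0.4034, 0.2565, 0.3401], E[r] = 2.2996, γ^t·E[r] = 0.788754, running G = 7.347452
t=4: π = [0.3989, 0.2608, 0.3403], E[r] = 2.2985, γ^t·E[r] = 0.551872, running G = 7.899325
t=5: π = [0.3981, 0.2620, 0.3400], E[r] = 2.3002, γ^t·E[r] = 0.386598, running G = 8.285923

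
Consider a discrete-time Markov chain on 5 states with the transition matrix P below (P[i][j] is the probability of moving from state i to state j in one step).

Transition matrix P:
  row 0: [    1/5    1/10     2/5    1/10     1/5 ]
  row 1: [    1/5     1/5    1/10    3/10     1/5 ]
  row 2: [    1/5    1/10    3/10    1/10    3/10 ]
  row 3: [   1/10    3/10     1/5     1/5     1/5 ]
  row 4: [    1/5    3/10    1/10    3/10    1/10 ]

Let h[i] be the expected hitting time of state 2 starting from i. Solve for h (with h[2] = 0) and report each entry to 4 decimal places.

h = [4.0314, 5.6545, 0.0000, 5.2880, 5.6545]

First-step conditioning: h[2] = 0; for i ≠ 2, h[i] = 1 + Σ_k P[i][k]·h[k].
  h[0] = 1 + 1/5·h[0] + 1/10·h[1] + 1/10·h[3] + 1/5·h[4]
  h[1] = 1 + 1/5·h[0] + 1/5·h[1] + 3/10·h[3] + 1/5·h[4]
  h[3] = 1 + 1/10·h[0] + 3/10·h[1] + 1/5·h[3] + 1/5·h[4]
  h[4] = 1 + 1/5·h[0] + 3/10·h[1] + 3/10·h[3] + 1/10·h[4]
Solving the 4×4 linear system over states ≠ 2 gives exactly h = [770/191, 1080/191, 0, 1010/191, 1080/191] (h[2] = 0 is the target).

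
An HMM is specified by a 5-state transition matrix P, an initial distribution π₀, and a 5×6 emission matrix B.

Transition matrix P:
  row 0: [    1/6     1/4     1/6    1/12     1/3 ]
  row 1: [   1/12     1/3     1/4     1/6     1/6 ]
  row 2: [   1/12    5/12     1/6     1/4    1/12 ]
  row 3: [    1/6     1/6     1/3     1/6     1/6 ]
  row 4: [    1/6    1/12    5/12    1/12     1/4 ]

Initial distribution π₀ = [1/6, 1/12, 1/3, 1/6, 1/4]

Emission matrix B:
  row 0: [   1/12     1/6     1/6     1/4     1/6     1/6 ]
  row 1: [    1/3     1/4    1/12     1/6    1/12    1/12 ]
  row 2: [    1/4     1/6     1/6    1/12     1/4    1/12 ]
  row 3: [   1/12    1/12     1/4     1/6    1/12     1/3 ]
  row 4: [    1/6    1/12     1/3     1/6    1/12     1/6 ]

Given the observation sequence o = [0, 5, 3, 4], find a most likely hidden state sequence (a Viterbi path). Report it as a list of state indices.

path = [2, 3, 4, 2]

t=0: δ = [1.389e-02, 2.778e-02, 8.333e-02, 1.389e-02, 4.167e-02]  (obs o_0=0)
t=1: δ = [1.157e-03, 2.894e-03, 1.447e-03, 6.944e-03, 1.736e-03]  ψ = [2, 2, 4, 2, 4]  (obs o_1=5)
t=2: δ = [2.894e-04, 1.929e-04, 1.929e-04, 1.929e-04, 1.929e-04]  ψ = [3, 3, 3, 3, 3]  (obs o_2=3)
t=3: δ = [8.038e-06, 6.698e-06, 2.009e-05, 4.019e-06, 8.038e-06]  ψ = [0, 2, 4, 2, 0]  (obs o_3=4)
backtrack: best end state = 2; path = [2, 3, 4, 2]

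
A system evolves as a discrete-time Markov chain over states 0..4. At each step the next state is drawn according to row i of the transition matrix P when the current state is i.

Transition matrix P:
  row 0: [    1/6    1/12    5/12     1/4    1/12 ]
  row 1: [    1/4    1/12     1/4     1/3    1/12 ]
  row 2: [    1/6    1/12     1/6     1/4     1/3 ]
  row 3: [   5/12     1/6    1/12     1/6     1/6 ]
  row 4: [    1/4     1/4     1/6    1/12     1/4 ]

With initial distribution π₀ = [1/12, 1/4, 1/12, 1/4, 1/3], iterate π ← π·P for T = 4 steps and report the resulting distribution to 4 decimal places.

t=0: π = [0.0833, 0.2500, 0.0833, 0.2500, 0.3333]
t=1: π = [0.2778, 0.1597, 0.1875, 0.1944, 0.1806]
t=2: π = [0.2436, 0.1296, 0.2332, 0.2170, 0.1765]
t=3: π = [0.2464, 0.1308, 0.2203, 0.2133, 0.1891]
t=4: π = [0.2467, 0.1326, 0.2214, 0.2116, 0.1877]

π = [0.2467, 0.1326, 0.2214, 0.2116, 0.1877]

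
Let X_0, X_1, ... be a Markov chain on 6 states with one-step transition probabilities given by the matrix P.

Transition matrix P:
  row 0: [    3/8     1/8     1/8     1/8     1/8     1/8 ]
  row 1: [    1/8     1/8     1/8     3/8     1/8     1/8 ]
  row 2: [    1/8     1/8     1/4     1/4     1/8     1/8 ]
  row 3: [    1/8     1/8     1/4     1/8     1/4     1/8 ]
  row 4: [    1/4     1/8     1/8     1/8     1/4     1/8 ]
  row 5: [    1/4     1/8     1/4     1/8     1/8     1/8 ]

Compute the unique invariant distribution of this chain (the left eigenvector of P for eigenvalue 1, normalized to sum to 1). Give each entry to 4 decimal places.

Balance equations π_j = Σ_i π_i·P[i][j]:
  π_0 = 3/8·π_0 + 1/8·π_1 + 1/8·π_2 + 1/8·π_3 + 1/4·π_4 + 1/4·π_5
  π_1 = 1/8·π_0 + 1/8·π_1 + 1/8·π_2 + 1/8·π_3 + 1/8·π_4 + 1/8·π_5
  π_2 = 1/8·π_0 + 1/8·π_1 + 1/4·π_2 + 1/4·π_3 + 1/8·π_4 + 1/4·π_5
  π_3 = 1/8·π_0 + 3/8·π_1 + 1/4·π_2 + 1/8·π_3 + 1/8·π_4 + 1/8·π_5
  π_4 = 1/8·π_0 + 1/8·π_1 + 1/8·π_2 + 1/4·π_3 + 1/4·π_4 + 1/8·π_5
  normalize: π_0 + π_1 + π_2 + π_3 + π_4 + π_5 = 1
Solving the linear system gives exactly π = [83/385, 1/8, 41/220, 79/440, 519/3080, 1/8].

π = [0.2156, 0.1250, 0.1864, 0.1795, 0.1685, 0.1250]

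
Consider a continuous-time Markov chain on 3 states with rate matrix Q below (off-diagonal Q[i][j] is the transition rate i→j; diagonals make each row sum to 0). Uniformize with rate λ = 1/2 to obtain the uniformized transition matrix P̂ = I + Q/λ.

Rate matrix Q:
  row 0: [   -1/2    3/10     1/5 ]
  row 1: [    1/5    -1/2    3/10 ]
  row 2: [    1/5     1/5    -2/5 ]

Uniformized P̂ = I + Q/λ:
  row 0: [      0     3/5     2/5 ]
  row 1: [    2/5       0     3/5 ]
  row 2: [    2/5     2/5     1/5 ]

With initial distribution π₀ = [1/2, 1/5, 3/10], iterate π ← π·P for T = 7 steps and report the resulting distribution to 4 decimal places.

t=0: π = [0.5000, 0.2000, 0.3000]
t=1: π = [0.2000, 0.4200, 0.3800]
t=2: π = [0.3200, 0.2720, 0.4080]
t=3: π = [0.2720, 0.3552, 0.3728]
t=4: π = [0.2912, 0.3123, 0.3965]
t=5: π = [0.2835, 0.3333, 0.3832]
t=6: π = [0.2866, 0.3234, 0.3900]
t=7: π = [0.2854, 0.3280, 0.3867]

π = [0.2854, 0.3280, 0.3867]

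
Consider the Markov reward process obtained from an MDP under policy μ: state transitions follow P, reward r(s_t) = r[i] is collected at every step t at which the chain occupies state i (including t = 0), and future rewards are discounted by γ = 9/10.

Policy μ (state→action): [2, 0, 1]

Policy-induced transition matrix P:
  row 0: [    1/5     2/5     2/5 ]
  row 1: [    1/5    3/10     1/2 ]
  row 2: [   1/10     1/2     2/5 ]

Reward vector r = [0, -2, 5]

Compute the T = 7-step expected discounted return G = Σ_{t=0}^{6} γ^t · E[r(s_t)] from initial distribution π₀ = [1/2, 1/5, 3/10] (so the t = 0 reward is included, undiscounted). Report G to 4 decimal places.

t=0: π = [0.5000, 0.2000, 0.3000], E[r] = 1.1000, γ^t·E[r] = 1.100000, running G = 1.100000
t=1: π = [0.1700, 0.4100, 0.4200], E[r] = 1.2800, γ^t·E[r] = 1.152000, running G = 2.252000
t=2: π = [0.1580, 0.4010, 0.4410], E[r] = 1.4030, γ^t·E[r] = 1.136430, running G = 3.388430
t=3: π = [0.1559, 0.4040, 0.4401], E[r] = 1.3925, γ^t·E[r] = 1.015133, running G = 4.403563
t=4: π = [0.1560, 0.4036, 0.4404], E[r] = 1.3948, γ^t·E[r] = 0.915115, running G = 5.318678
t=5: π = [0.1560, 0.4037, 0.4404], E[r] = 1.3944, γ^t·E[r] = 0.823407, running G = 6.142085
t=6: π = [0.1560, 0.4037, 0.4404], E[r] = 1.3945, γ^t·E[r] = 0.741096, running G = 6.883181

G = 6.8832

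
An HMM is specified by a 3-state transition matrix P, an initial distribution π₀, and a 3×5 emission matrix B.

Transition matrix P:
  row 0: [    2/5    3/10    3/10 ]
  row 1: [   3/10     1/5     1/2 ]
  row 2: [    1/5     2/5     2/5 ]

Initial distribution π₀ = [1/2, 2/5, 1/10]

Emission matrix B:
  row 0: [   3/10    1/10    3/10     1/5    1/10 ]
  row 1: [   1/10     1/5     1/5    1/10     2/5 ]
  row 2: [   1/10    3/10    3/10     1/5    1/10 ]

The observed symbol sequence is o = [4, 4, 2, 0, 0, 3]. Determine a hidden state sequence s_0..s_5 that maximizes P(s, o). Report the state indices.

t=0: δ = [5.000e-02, 1.600e-01, 1.000e-02]  (obs o_0=4)
t=1: δ = [4.800e-03, 1.280e-02, 8.000e-03]  ψ = [1, 1, 1]  (obs o_1=4)
t=2: δ = [1.152e-03, 6.400e-04, 1.920e-03]  ψ = [1, 2, 1]  (obs o_2=2)
t=3: δ = [1.382e-04, 7.680e-05, 7.680e-05]  ψ = [0, 2, 2]  (obs o_3=0)
t=4: δ = [1.659e-05, 4.147e-06, 4.147e-06]  ψ = [0, 0, 0]  (obs o_4=0)
t=5: δ = [1.327e-06, 4.977e-07, 9.953e-07]  ψ = [0, 0, 0]  (obs o_5=3)
backtrack: best end state = 0; path = [1, 1, 0, 0, 0, 0]

path = [1, 1, 0, 0, 0, 0]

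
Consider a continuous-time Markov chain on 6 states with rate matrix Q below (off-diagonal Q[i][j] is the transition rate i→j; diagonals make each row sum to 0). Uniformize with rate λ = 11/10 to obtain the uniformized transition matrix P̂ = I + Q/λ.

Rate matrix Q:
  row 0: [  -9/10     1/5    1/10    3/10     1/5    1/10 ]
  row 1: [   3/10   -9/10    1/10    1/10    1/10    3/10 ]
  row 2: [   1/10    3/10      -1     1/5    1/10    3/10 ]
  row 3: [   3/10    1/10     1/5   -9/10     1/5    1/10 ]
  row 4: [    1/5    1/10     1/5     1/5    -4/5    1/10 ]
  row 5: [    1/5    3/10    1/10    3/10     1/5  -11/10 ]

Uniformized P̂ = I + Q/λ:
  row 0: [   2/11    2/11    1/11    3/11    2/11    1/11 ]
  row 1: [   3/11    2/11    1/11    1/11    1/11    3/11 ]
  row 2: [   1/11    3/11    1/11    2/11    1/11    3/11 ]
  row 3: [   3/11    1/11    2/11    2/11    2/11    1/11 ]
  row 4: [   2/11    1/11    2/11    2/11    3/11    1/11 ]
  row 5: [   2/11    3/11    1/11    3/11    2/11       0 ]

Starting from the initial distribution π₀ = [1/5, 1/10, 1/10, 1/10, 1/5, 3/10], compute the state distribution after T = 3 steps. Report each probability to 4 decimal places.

t=0: π = [0.2000, 0.1000, 0.1000, 0.1000, 0.2000, 0.3000]
t=1: π = [0.1909, 0.1909, 0.1182, 0.2182, 0.1818, 0.1000]
t=2: π = [0.2083, 0.1653, 0.1273, 0.1909, 0.1702, 0.1380]
t=3: π = [0.2026, 0.1731, 0.1237, 0.1983, 0.1707, 0.1316]

π = [0.2026, 0.1731, 0.1237, 0.1983, 0.1707, 0.1316]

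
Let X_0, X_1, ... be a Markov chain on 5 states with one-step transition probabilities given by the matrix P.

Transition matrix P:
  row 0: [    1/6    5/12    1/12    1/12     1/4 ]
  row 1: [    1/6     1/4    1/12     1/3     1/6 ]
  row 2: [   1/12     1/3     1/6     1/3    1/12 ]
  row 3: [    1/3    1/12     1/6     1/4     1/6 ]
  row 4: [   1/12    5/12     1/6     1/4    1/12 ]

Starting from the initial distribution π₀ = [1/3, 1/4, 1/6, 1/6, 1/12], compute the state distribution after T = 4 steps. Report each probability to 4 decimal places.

π = [0.1851, 0.2757, 0.1283, 0.2526, 0.1583]

t=0: π = [0.3333, 0.2500, 0.1667, 0.1667, 0.0833]
t=1: π = [0.1736, 0.3056, 0.1181, 0.2292, 0.1736]
t=2: π = [0.1806, 0.2795, 0.1267, 0.2564, 0.1568]
t=3: π = [0.1858, 0.2741, 0.1283, 0.2538, 0.1581]
t=4: π = [0.1851, 0.2757, 0.1283, 0.2526, 0.1583]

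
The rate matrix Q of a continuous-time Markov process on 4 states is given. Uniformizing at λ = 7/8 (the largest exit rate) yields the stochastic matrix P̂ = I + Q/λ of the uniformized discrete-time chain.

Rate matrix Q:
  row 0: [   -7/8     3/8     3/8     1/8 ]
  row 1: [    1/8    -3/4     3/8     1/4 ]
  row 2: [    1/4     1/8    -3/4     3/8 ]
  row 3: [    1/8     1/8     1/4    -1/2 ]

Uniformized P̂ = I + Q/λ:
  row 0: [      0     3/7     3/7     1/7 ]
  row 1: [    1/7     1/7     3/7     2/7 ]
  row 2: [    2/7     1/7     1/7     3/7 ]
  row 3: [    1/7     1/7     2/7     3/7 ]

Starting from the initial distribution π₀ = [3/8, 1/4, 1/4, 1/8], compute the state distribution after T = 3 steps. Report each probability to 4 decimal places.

t=0: π = [0.3750, 0.2500, 0.2500, 0.1250]
t=1: π = [0.1250, 0.2500, 0.3393, 0.2857]
t=2: π = [0.1735, 0.1786, 0.2908, 0.3571]
t=3: π = [0.1596, 0.1924, 0.2945, 0.3535]

π = [0.1596, 0.1924, 0.2945, 0.3535]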